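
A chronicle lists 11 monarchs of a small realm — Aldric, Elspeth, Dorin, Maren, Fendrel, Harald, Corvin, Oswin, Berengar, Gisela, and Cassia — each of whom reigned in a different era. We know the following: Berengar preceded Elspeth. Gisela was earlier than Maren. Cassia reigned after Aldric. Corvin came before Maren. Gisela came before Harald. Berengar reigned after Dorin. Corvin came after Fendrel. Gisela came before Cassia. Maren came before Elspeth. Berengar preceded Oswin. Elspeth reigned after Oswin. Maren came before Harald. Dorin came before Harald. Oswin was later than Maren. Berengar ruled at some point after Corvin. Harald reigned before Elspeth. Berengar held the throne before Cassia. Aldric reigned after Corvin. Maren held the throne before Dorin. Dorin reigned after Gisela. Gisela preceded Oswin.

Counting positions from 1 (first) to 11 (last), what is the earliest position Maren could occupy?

4

Corvin, Fendrel, and Gisela must all come before Maren — 3 forced predecessors.
Nothing else is forced ahead of Maren, so their earliest slot is position 3 + 1 = 4.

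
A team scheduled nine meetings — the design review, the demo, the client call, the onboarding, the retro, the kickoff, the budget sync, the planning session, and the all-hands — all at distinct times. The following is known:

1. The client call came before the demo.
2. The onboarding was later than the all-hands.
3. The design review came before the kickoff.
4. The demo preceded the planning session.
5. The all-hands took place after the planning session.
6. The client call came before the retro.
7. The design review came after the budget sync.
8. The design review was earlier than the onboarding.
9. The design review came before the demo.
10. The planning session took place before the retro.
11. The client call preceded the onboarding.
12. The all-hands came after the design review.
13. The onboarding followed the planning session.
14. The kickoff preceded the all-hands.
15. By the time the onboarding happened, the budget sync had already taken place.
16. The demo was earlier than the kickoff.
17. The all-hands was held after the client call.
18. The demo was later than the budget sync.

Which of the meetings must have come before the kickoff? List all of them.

Directly stated before the kickoff: the demo and the design review.
The budget sync reaches the kickoff via the budget sync → the design review → the kickoff.
The client call reaches the kickoff via the client call → the demo → the kickoff.

the budget sync, the client call, the demo, the design review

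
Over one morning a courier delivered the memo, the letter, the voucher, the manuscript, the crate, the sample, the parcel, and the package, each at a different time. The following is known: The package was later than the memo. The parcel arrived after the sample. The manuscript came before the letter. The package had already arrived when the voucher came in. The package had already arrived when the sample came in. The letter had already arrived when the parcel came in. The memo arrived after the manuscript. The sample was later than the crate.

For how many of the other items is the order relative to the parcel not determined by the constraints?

1

Forced before the parcel: the crate, the letter, the manuscript, the memo, the package, and the sample.
That leaves the voucher with no forced order relative to the parcel — 1.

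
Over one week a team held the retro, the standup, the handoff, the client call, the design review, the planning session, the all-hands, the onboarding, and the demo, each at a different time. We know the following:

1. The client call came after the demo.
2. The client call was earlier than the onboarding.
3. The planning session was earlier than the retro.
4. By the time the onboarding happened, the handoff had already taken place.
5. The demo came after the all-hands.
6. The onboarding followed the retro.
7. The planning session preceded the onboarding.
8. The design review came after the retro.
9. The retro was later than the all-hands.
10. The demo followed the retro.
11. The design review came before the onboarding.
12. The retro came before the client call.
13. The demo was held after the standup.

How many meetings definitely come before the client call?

5

Directly stated before the client call: the demo and the retro.
The all-hands reaches the client call via the all-hands → the demo → the client call.
The planning session reaches the client call via the planning session → the retro → the client call.
The standup reaches the client call via the standup → the demo → the client call.
No chain forces the handoff (or any of the others) ahead of the client call.
That's the all-hands, the demo, the planning session, the retro, and the standup — 5 in all.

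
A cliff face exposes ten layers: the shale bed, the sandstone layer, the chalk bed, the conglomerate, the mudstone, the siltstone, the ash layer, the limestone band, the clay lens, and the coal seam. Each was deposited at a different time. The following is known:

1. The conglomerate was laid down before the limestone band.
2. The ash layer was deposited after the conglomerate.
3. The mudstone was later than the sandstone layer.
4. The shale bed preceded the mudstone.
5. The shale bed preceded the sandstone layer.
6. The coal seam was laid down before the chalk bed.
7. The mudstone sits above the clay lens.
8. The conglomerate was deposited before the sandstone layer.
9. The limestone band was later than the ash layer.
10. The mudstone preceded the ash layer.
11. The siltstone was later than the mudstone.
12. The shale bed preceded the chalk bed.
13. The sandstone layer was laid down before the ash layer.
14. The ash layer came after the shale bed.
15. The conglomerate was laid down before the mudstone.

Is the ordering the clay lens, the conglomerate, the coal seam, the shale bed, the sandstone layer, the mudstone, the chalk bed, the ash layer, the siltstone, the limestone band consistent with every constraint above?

yes

Check each stated constraint against the proposed order — e.g. the conglomerate is ahead of the ash layer; the conglomerate is ahead of the limestone band. Every pair is in the required order; nothing is violated.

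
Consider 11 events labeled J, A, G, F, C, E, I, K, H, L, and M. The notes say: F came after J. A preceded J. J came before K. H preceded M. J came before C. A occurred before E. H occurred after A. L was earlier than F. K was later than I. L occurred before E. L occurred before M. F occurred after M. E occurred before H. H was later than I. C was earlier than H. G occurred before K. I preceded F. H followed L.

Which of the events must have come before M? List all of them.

A, C, E, H, I, J, L

Directly stated before M: H and L.
A reaches M via A → H → M.
C reaches M via C → H → M.
E reaches M via E → H → M.
Likewise I and J each reach M by chaining the stated constraints.
No chain forces K (or any of the others) ahead of M.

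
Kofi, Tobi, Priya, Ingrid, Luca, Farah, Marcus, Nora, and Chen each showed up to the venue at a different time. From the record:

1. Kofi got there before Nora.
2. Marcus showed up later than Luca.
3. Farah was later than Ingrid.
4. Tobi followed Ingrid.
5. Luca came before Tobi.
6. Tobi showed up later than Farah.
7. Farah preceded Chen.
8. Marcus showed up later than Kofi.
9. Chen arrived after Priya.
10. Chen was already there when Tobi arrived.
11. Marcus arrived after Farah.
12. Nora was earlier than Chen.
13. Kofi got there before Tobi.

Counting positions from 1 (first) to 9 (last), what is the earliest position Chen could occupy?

Farah, Ingrid, Kofi, Nora, and Priya must all come before Chen — 5 forced predecessors.
Nothing else is forced ahead of Chen, so their earliest slot is position 5 + 1 = 6.

6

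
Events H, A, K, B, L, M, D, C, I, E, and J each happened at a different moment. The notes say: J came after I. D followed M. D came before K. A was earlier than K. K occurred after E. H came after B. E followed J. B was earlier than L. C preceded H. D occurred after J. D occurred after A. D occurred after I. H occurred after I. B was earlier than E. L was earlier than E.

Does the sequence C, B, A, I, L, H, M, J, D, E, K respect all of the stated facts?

Check each stated constraint against the proposed order — e.g. A is ahead of K; B is ahead of E. Every pair is in the required order; nothing is violated.

yes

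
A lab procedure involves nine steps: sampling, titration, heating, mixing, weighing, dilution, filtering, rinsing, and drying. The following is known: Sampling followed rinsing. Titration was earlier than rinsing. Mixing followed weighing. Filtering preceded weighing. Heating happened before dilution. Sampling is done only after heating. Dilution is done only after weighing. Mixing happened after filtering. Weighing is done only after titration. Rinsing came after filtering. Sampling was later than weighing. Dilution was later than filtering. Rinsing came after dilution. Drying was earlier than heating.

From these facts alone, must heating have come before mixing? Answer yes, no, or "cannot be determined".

cannot be determined

No chain of stated constraints runs from heating to mixing, and none runs from mixing to heating either.
So the relative order of heating and mixing is not fixed by the given facts.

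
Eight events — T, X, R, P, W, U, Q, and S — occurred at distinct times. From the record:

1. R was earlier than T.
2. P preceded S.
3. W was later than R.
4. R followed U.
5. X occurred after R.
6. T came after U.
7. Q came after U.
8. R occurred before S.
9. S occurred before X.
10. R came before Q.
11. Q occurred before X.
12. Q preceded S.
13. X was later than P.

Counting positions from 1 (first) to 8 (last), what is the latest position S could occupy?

S must come before X — 1 event forced after it.
Everything else can be placed before S in some valid order, so S can sit as late as position 8 − 1 = 7.

7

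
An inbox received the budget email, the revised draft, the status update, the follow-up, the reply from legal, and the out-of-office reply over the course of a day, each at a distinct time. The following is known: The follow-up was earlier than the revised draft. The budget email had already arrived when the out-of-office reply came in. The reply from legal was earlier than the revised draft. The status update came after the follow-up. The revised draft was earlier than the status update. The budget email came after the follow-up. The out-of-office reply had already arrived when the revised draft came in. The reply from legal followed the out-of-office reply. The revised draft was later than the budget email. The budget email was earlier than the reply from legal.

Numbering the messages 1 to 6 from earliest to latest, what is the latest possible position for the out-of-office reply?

3

The out-of-office reply must come before the reply from legal, the revised draft, and the status update — 3 messages forced after it.
Everything else can be placed before the out-of-office reply in some valid order, so the out-of-office reply can sit as late as position 6 − 3 = 3.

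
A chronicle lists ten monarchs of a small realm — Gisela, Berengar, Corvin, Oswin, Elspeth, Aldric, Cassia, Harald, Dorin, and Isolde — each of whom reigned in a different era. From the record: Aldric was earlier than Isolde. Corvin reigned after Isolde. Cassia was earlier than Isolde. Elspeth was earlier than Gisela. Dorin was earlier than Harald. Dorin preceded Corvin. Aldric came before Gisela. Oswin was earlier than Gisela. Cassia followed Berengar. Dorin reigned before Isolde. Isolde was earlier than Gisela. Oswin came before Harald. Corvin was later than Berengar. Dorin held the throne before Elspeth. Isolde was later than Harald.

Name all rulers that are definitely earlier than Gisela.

Aldric, Berengar, Cassia, Dorin, Elspeth, Harald, Isolde, Oswin

Directly stated before Gisela: Aldric, Elspeth, Isolde, and Oswin.
Berengar reaches Gisela via Berengar → Cassia → Isolde → Gisela.
Cassia reaches Gisela via Cassia → Isolde → Gisela.
Dorin reaches Gisela via Dorin → Elspeth → Gisela.
Likewise Harald reaches Gisela by chaining the stated constraints.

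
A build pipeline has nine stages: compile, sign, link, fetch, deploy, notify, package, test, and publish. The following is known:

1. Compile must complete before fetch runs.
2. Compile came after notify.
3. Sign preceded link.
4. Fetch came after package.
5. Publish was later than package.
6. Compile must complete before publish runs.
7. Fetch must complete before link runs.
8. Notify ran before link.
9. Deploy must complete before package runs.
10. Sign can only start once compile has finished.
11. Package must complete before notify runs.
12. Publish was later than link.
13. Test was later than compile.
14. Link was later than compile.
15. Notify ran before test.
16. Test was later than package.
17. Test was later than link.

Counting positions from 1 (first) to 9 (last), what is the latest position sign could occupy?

6

Sign must come before link, publish, and test — 3 stages forced after it.
Everything else can be placed before sign in some valid order, so sign can sit as late as position 9 − 3 = 6.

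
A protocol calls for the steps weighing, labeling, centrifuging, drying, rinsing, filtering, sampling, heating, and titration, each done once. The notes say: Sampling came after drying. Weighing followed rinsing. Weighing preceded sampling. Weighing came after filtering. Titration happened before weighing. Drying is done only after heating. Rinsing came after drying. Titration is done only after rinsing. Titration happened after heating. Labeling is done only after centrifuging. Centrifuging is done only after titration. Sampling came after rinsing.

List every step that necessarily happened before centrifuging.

Directly stated before centrifuging: titration.
Drying reaches centrifuging via drying → rinsing → titration → centrifuging.
Heating reaches centrifuging via heating → titration → centrifuging.
Rinsing reaches centrifuging via rinsing → titration → centrifuging.

drying, heating, rinsing, titration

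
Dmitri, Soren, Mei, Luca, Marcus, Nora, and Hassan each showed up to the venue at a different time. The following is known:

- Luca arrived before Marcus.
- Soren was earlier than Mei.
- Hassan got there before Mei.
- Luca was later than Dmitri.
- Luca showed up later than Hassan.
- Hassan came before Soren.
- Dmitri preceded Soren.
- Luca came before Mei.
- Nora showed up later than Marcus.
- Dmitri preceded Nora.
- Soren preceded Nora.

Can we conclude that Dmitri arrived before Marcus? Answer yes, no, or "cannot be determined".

Chain the constraints: Dmitri → Luca → Marcus. Each link is directly stated, so Dmitri comes before Marcus.

yes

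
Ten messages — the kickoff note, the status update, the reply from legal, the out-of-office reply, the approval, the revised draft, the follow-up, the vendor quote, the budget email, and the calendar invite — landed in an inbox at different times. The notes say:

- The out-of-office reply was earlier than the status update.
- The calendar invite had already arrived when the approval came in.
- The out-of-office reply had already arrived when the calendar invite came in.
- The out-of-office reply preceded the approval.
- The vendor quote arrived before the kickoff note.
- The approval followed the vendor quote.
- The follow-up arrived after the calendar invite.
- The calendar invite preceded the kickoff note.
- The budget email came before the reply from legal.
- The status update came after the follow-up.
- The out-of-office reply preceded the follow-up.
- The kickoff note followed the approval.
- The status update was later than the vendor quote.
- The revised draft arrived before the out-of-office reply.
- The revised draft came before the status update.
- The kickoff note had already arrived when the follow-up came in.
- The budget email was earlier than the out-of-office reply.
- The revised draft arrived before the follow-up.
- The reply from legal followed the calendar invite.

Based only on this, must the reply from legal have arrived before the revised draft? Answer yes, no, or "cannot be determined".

no

Tracing the constraints gives the revised draft → the out-of-office reply → the calendar invite → the reply from legal, so the revised draft must come before the reply from legal.
That means the reply from legal cannot be before the revised draft.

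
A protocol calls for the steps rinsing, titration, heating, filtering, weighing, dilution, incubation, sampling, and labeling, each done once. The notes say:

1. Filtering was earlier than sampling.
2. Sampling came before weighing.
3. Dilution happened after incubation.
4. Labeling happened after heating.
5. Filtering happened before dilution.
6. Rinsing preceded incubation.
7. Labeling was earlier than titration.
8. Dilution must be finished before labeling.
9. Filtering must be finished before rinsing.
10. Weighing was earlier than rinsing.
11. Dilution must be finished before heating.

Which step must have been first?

Filtering has a chain of constraints placing it before every other step, so filtering must be first.

filtering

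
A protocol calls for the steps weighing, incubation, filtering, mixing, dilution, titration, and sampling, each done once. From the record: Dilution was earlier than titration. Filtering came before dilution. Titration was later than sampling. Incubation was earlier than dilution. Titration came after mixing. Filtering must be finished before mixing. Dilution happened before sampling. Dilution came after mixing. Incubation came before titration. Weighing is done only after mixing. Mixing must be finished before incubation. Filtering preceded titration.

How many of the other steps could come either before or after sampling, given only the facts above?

Forced before sampling: dilution, filtering, incubation, and mixing; forced after sampling: titration.
That leaves weighing with no forced order relative to sampling — 1.

1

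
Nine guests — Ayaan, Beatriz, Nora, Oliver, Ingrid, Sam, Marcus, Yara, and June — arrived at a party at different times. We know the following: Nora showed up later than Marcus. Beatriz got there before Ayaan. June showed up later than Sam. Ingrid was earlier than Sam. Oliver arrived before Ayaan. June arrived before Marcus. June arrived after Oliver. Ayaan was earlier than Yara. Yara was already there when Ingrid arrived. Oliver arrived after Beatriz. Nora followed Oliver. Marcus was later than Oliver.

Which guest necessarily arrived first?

Beatriz

Beatriz has a chain of constraints placing them before every other guest, so Beatriz must be first.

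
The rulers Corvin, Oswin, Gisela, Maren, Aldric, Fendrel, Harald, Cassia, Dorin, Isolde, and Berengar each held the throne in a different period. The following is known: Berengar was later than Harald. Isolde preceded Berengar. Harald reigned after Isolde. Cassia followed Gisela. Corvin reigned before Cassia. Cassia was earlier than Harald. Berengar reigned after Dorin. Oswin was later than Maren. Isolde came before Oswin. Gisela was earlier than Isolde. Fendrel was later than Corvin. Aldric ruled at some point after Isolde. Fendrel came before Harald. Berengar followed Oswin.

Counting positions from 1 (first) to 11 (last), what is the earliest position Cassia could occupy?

3

Corvin and Gisela must both come before Cassia — 2 forced predecessors.
Nothing else is forced ahead of Cassia, so their earliest slot is position 2 + 1 = 3.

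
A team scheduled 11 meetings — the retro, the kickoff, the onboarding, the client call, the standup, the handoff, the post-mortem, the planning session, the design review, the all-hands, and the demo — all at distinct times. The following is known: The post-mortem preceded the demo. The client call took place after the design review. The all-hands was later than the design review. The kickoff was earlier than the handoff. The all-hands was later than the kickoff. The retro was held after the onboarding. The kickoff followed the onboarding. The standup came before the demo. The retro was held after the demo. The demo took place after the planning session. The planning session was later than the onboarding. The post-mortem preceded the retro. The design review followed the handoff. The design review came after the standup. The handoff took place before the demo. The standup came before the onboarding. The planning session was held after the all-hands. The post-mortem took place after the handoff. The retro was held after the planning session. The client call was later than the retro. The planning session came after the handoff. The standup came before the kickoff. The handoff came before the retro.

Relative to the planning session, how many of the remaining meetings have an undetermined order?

1

Forced before the planning session: the all-hands, the design review, the handoff, the kickoff, the onboarding, and the standup; forced after the planning session: the client call, the demo, and the retro.
That leaves the post-mortem with no forced order relative to the planning session — 1.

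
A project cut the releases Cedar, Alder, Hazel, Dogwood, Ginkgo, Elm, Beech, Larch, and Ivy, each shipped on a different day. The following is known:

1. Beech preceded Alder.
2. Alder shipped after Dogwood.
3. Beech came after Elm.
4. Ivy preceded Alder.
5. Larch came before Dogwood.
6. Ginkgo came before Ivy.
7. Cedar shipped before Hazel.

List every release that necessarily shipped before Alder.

Directly stated before Alder: Beech, Dogwood, and Ivy.
Elm reaches Alder via Elm → Beech → Alder.
Ginkgo reaches Alder via Ginkgo → Ivy → Alder.
Larch reaches Alder via Larch → Dogwood → Alder.
No chain forces Cedar (or any of the others) ahead of Alder.

Beech, Dogwood, Elm, Ginkgo, Ivy, Larch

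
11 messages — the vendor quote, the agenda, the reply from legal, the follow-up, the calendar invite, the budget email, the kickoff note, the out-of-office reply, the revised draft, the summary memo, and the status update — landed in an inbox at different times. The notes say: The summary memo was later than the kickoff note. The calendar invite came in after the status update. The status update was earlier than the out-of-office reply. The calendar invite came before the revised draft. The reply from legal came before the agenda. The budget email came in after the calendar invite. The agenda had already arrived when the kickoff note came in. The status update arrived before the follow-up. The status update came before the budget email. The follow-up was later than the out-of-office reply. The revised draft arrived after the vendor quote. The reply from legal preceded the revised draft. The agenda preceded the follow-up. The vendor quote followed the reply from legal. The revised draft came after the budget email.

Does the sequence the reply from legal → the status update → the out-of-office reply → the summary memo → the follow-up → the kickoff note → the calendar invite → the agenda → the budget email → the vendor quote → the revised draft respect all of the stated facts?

no

The constraints require the agenda before the follow-up, but in the proposed sequence the follow-up appears ahead of the agenda. That one violation is enough.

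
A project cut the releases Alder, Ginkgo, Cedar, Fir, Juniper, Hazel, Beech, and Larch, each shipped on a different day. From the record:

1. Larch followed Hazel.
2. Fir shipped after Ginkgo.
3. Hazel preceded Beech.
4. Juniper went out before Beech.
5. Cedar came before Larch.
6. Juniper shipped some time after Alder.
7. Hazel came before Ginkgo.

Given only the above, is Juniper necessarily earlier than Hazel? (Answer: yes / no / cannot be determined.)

No chain of stated constraints runs from Juniper to Hazel, and none runs from Hazel to Juniper either.
So the relative order of Juniper and Hazel is not fixed by the given facts.

cannot be determined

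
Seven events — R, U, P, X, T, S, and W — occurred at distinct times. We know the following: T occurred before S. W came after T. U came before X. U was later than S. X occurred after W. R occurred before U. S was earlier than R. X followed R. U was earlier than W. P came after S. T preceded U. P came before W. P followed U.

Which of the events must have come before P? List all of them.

Directly stated before P: S and U.
R reaches P via R → U → P.
T reaches P via T → U → P.

R, S, T, U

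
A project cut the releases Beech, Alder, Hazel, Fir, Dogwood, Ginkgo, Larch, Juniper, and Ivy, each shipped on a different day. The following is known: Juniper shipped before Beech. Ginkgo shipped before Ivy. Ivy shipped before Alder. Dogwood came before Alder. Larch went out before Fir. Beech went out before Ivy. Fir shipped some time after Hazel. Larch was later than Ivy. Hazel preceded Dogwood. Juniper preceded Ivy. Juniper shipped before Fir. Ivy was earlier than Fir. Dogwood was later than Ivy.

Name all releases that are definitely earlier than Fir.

Directly stated before Fir: Hazel, Ivy, Juniper, and Larch.
Beech reaches Fir via Beech → Ivy → Fir.
Ginkgo reaches Fir via Ginkgo → Ivy → Fir.

Beech, Ginkgo, Hazel, Ivy, Juniper, Larch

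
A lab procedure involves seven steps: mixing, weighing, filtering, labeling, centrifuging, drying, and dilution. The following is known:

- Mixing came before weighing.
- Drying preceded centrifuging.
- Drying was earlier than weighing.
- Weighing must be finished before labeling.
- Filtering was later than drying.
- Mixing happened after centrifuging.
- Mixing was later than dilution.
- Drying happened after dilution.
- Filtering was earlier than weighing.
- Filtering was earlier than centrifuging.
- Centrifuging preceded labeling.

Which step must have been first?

Dilution has a chain of constraints placing it before every other step, so dilution must be first.

dilution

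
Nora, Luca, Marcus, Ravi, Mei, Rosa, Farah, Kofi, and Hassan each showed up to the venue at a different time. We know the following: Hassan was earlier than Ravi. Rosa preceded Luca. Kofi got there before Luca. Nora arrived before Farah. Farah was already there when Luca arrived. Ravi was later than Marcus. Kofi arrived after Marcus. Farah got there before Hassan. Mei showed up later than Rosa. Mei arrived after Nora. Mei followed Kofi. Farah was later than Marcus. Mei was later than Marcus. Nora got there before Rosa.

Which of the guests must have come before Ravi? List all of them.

Directly stated before Ravi: Hassan and Marcus.
Farah reaches Ravi via Farah → Hassan → Ravi.
Nora reaches Ravi via Nora → Farah → Hassan → Ravi.
No chain forces Rosa (or any of the others) ahead of Ravi.

Farah, Hassan, Marcus, Nora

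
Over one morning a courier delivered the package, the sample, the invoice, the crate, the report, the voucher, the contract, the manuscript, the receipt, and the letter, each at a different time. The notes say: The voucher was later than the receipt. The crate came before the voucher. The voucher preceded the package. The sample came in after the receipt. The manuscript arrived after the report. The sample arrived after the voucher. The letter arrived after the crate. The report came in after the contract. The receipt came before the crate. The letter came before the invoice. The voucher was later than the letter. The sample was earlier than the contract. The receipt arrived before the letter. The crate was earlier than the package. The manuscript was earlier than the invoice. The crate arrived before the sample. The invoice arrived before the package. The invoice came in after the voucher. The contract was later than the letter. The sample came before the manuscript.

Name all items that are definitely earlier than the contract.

the crate, the letter, the receipt, the sample, the voucher

Directly stated before the contract: the letter and the sample.
The crate reaches the contract via the crate → the sample → the contract.
The receipt reaches the contract via the receipt → the sample → the contract.
The voucher reaches the contract via the voucher → the sample → the contract.
No chain forces the manuscript (or any of the others) ahead of the contract.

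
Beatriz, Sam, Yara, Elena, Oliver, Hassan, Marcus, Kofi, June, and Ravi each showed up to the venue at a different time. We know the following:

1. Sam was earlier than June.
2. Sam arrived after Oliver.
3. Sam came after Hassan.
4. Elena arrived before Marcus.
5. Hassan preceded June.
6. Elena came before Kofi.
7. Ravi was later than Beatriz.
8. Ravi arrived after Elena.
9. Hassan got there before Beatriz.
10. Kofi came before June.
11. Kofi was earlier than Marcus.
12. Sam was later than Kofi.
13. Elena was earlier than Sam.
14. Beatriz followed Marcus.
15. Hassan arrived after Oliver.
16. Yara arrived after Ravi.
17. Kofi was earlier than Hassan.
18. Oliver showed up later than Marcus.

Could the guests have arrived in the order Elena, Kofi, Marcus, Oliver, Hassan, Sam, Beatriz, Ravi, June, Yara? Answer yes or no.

Check each stated constraint against the proposed order — e.g. Kofi is ahead of June; Elena is ahead of Ravi. Every pair is in the required order; nothing is violated.

yes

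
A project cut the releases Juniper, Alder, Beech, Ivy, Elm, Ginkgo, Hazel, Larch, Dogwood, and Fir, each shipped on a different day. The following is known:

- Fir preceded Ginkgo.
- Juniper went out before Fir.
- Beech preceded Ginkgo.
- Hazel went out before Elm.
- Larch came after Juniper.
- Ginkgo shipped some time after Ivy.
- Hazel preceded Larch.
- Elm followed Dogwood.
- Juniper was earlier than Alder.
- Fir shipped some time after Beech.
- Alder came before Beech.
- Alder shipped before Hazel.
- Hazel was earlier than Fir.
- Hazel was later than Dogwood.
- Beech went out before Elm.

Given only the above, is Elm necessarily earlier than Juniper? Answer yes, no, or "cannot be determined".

no

Tracing the constraints gives Juniper → Alder → Beech → Elm, so Juniper must come before Elm.
That means Elm cannot be before Juniper.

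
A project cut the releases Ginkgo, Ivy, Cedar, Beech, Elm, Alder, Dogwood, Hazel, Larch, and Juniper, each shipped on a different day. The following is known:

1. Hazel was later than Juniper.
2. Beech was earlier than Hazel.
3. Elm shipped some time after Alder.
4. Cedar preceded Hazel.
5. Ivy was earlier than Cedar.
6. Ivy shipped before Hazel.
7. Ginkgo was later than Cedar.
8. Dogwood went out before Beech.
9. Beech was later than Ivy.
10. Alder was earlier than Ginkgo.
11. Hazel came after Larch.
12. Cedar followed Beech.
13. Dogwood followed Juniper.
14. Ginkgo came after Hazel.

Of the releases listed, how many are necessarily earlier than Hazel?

6

Directly stated before Hazel: Beech, Cedar, Ivy, Juniper, and Larch.
Dogwood reaches Hazel via Dogwood → Beech → Hazel.
No chain forces Ginkgo (or any of the others) ahead of Hazel.
That's Beech, Cedar, Dogwood, Ivy, Juniper, and Larch — 6 in all.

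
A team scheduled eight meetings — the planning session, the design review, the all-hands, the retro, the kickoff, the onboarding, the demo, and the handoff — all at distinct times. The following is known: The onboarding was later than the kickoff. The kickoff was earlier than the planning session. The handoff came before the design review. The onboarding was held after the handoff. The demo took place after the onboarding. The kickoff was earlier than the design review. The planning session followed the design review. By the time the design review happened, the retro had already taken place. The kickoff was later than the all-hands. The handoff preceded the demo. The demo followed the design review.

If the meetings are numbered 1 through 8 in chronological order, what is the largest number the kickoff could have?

The kickoff must come before the demo, the design review, the onboarding, and the planning session — 4 meetings forced after it.
Everything else can be placed before the kickoff in some valid order, so the kickoff can sit as late as position 8 − 4 = 4.

4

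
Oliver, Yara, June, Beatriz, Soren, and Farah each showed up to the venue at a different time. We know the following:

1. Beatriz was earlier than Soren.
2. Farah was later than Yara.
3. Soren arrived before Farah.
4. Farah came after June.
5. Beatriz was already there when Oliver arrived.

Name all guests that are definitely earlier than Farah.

Beatriz, June, Soren, Yara

Directly stated before Farah: June, Soren, and Yara.
Beatriz reaches Farah via Beatriz → Soren → Farah.
No chain forces Oliver ahead of Farah.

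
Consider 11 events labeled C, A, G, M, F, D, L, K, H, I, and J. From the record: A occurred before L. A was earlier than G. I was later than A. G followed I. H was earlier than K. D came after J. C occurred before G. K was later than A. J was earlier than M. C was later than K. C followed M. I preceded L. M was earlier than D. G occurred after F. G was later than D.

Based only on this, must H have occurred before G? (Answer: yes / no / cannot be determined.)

yes

Chain the constraints: H → K → C → G. Each link is directly stated, so H comes before G.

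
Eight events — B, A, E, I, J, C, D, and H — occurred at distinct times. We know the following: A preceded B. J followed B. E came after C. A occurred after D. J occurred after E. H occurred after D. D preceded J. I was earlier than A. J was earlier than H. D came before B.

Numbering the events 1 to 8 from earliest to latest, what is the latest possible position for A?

5

A must come before B, H, and J — 3 events forced after it.
Everything else can be placed before A in some valid order, so A can sit as late as position 8 − 3 = 5.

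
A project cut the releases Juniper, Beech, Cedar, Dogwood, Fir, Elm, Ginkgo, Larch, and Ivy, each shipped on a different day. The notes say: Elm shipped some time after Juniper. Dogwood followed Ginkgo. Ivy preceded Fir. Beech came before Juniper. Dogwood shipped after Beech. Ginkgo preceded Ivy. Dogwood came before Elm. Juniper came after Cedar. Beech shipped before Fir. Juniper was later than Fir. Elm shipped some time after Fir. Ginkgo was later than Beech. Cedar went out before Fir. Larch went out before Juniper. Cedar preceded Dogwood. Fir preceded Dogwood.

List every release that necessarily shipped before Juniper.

Beech, Cedar, Fir, Ginkgo, Ivy, Larch

Directly stated before Juniper: Beech, Cedar, Fir, and Larch.
Ginkgo reaches Juniper via Ginkgo → Ivy → Fir → Juniper.
Ivy reaches Juniper via Ivy → Fir → Juniper.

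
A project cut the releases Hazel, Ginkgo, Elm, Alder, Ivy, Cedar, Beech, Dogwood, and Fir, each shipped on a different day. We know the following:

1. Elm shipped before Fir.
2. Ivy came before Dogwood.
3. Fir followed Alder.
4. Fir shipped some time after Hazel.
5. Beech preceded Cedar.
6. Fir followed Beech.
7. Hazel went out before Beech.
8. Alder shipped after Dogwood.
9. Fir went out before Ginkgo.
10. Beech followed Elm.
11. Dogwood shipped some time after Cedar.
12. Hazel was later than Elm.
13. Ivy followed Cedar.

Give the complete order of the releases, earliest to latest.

The constraints fix every adjacent pair, so only one ordering works:
Elm → Hazel → Beech → Cedar → Ivy → Dogwood → Alder → Fir → Ginkgo.

Elm, Hazel, Beech, Cedar, Ivy, Dogwood, Alder, Fir, Ginkgo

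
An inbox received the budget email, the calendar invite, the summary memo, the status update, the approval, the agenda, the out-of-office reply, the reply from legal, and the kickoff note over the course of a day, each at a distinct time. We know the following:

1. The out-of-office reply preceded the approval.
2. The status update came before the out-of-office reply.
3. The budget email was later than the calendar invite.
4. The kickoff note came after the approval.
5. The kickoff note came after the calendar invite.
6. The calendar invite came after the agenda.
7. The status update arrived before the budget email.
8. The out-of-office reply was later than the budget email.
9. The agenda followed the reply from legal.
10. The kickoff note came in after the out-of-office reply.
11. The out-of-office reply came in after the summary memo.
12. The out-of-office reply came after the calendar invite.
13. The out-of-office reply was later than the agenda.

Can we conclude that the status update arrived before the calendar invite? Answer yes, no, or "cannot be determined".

cannot be determined

No chain of stated constraints runs from the status update to the calendar invite, and none runs from the calendar invite to the status update either.
So the relative order of the status update and the calendar invite is not fixed by the given facts.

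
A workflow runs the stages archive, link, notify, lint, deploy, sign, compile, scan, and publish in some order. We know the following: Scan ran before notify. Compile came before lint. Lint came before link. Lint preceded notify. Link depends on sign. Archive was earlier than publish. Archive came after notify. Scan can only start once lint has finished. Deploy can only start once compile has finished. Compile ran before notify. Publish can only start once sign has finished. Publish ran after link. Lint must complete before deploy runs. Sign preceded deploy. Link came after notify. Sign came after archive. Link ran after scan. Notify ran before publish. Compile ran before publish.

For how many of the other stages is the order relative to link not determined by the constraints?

1

Forced before link: archive, compile, lint, notify, scan, and sign; forced after link: publish.
That leaves deploy with no forced order relative to link — 1.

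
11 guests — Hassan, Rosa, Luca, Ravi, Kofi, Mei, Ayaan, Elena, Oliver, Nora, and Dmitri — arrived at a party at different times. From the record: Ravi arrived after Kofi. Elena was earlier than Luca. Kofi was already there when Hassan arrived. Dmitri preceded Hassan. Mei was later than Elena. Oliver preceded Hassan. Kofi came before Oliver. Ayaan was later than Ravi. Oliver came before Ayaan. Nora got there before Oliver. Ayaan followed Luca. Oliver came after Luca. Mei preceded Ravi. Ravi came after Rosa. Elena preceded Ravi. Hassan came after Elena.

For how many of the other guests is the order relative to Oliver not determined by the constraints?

Forced before Oliver: Elena, Kofi, Luca, and Nora; forced after Oliver: Ayaan and Hassan.
That leaves Dmitri, Mei, Ravi, and Rosa with no forced order relative to Oliver — 4.

4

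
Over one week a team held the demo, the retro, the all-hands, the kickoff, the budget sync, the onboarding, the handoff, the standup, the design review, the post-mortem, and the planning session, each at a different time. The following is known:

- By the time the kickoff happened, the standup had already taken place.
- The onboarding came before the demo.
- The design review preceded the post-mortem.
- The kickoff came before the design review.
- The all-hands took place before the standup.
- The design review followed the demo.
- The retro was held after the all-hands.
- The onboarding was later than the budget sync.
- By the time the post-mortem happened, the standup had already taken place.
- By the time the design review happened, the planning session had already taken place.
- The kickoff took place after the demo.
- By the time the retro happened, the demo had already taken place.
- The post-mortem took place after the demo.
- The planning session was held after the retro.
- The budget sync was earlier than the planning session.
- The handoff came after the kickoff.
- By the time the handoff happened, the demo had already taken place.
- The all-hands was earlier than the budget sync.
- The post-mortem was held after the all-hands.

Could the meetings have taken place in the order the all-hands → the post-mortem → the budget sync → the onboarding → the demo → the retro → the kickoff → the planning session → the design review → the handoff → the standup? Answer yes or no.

The constraints require the standup before the post-mortem, but in the proposed sequence the post-mortem appears ahead of the standup. That one violation is enough.

no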